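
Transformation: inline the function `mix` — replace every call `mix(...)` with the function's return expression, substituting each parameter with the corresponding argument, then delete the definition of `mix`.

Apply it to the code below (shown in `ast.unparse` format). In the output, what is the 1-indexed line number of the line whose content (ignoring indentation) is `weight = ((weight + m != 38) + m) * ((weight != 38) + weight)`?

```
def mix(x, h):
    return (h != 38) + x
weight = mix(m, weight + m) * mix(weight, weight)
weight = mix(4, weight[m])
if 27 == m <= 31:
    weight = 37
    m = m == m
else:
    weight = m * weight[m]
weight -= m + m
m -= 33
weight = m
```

Transformed code:
weight = ((weight + m != 38) + m) * ((weight != 38) + weight)
weight = (weight[m] != 38) + 4
if 27 == m <= 31:
    weight = 37
    m = m == m
else:
    weight = m * weight[m]
weight -= m + m
m -= 33
weight = m

1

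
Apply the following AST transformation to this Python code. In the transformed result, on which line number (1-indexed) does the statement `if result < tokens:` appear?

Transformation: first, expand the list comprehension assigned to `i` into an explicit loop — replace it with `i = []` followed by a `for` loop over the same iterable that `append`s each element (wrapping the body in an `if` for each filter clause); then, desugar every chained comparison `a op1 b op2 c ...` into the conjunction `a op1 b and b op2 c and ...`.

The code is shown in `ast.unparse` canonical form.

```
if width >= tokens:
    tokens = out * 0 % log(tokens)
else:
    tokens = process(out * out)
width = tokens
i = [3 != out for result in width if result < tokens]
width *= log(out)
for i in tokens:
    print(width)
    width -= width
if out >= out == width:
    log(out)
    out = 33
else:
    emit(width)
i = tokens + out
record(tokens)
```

Transformed code:
if width >= tokens:
    tokens = out * 0 % log(tokens)
else:
    tokens = process(out * out)
width = tokens
i = []
for result in width:
    if result < tokens:
        i.append(3 != out)
width *= log(out)
for i in tokens:
    print(width)
    width -= width
if out >= out and out == width:
    log(out)
    out = 33
else:
    emit(width)
i = tokens + out
record(tokens)

8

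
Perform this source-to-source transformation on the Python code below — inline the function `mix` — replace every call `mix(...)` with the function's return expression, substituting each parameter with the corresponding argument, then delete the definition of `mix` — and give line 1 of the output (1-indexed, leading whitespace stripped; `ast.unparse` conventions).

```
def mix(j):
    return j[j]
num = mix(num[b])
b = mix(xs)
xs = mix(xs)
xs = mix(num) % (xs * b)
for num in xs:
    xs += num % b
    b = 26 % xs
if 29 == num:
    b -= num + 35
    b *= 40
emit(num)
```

num = num[b][num[b]]

Transformed code:
num = num[b][num[b]]
b = xs[xs]
xs = xs[xs]
xs = num[num] % (xs * b)
for num in xs:
    xs += num % b
    b = 26 % xs
if 29 == num:
    b -= num + 35
    b *= 40
emit(num)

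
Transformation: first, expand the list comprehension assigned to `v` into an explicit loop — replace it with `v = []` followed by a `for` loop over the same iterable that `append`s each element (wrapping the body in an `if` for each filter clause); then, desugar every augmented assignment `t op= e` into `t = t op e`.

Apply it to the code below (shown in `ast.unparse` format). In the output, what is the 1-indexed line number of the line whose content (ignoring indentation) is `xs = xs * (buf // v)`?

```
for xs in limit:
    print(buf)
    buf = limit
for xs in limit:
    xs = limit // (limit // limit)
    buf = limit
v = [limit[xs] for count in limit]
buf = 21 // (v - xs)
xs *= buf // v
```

Transformed code:
for xs in limit:
    print(buf)
    buf = limit
for xs in limit:
    xs = limit // (limit // limit)
    buf = limit
v = []
for count in limit:
    v.append(limit[xs])
buf = 21 // (v - xs)
xs = xs * (buf // v)

11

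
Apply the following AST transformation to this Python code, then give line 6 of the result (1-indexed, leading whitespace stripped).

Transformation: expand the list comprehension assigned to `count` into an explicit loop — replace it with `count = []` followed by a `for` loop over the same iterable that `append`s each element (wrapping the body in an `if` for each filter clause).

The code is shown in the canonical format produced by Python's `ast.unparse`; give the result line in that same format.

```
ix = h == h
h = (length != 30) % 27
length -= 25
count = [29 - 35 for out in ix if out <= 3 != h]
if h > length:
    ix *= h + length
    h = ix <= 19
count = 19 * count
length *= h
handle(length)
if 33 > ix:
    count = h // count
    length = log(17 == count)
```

if out <= 3 != h:

Transformed code:
ix = h == h
h = (length != 30) % 27
length -= 25
count = []
for out in ix:
    if out <= 3 != h:
        count.append(29 - 35)
if h > length:
    ix *= h + length
    h = ix <= 19
count = 19 * count
length *= h
handle(length)
if 33 > ix:
    count = h // count
    length = log(17 == count)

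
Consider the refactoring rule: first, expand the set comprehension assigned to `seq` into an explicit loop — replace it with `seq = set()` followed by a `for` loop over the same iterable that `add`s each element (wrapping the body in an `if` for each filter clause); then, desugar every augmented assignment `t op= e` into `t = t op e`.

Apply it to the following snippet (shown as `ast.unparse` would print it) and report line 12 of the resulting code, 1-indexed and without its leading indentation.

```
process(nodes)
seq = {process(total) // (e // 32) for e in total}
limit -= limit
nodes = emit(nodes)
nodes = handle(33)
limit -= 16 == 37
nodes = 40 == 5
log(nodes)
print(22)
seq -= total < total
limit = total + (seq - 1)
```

Transformed code:
process(nodes)
seq = set()
for e in total:
    seq.add(process(total) // (e // 32))
limit = limit - limit
nodes = emit(nodes)
nodes = handle(33)
limit = limit - (16 == 37)
nodes = 40 == 5
log(nodes)
print(22)
seq = seq - (total < total)
limit = total + (seq - 1)

seq = seq - (total < total)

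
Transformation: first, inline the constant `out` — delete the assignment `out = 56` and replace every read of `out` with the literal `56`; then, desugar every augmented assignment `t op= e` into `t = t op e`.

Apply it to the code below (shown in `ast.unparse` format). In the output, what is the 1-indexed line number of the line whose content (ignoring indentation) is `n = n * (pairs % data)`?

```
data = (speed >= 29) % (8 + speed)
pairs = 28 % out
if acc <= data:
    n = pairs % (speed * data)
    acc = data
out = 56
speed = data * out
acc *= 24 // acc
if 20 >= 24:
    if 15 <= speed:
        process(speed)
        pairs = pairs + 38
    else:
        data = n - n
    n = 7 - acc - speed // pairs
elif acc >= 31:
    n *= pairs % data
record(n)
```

Transformed code:
data = (speed >= 29) % (8 + speed)
pairs = 28 % 56
if acc <= data:
    n = pairs % (speed * data)
    acc = data
speed = data * 56
acc = acc * (24 // acc)
if 20 >= 24:
    if 15 <= speed:
        process(speed)
        pairs = pairs + 38
    else:
        data = n - n
    n = 7 - acc - speed // pairs
elif acc >= 31:
    n = n * (pairs % data)
record(n)

16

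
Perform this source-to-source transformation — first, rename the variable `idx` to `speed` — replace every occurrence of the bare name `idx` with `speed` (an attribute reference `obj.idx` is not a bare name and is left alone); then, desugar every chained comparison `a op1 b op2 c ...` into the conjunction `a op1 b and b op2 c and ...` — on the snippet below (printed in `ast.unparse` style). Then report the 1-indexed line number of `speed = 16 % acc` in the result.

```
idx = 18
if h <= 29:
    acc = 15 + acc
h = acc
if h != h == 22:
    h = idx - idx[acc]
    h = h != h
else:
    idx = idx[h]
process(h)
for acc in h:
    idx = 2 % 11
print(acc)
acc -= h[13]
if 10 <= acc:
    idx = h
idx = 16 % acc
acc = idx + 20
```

17

Transformed code:
speed = 18
if h <= 29:
    acc = 15 + acc
h = acc
if h != h and h == 22:
    h = speed - speed[acc]
    h = h != h
else:
    speed = speed[h]
process(h)
for acc in h:
    speed = 2 % 11
print(acc)
acc -= h[13]
if 10 <= acc:
    speed = h
speed = 16 % acc
acc = speed + 20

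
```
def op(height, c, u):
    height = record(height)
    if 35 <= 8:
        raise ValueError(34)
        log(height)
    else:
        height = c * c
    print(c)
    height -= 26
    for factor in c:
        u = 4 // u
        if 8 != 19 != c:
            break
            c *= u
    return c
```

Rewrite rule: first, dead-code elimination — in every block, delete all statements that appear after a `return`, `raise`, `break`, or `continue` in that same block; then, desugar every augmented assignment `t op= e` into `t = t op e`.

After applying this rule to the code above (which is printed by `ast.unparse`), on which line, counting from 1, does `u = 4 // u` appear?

Transformed code:
def op(height, c, u):
    height = record(height)
    if 35 <= 8:
        raise ValueError(34)
    else:
        height = c * c
    print(c)
    height = height - 26
    for factor in c:
        u = 4 // u
        if 8 != 19 != c:
            break
    return c

10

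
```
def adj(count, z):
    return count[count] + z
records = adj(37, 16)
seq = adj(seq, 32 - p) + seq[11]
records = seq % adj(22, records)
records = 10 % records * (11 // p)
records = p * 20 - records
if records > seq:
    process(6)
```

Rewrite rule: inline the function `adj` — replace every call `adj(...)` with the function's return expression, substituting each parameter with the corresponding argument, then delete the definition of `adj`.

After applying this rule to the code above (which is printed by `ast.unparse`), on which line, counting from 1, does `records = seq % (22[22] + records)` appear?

Transformed code:
records = 37[37] + 16
seq = seq[seq] + (32 - p) + seq[11]
records = seq % (22[22] + records)
records = 10 % records * (11 // p)
records = p * 20 - records
if records > seq:
    process(6)

3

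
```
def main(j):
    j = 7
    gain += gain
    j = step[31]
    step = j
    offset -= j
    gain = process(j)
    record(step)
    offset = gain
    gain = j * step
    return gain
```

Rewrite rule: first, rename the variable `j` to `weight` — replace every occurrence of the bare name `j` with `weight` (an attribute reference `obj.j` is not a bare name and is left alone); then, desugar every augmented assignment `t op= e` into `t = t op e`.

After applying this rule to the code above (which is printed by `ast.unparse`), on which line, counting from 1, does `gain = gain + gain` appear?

Transformed code:
def main(weight):
    weight = 7
    gain = gain + gain
    weight = step[31]
    step = weight
    offset = offset - weight
    gain = process(weight)
    record(step)
    offset = gain
    gain = weight * step
    return gain

3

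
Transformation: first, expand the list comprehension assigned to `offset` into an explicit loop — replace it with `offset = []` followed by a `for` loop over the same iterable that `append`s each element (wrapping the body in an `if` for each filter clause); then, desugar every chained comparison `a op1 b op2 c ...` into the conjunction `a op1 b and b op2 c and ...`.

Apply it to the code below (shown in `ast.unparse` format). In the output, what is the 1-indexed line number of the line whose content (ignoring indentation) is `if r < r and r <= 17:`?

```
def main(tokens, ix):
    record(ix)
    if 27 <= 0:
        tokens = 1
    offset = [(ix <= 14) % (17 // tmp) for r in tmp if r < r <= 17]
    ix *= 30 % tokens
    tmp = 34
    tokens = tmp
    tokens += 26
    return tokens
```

7

Transformed code:
def main(tokens, ix):
    record(ix)
    if 27 <= 0:
        tokens = 1
    offset = []
    for r in tmp:
        if r < r and r <= 17:
            offset.append((ix <= 14) % (17 // tmp))
    ix *= 30 % tokens
    tmp = 34
    tokens = tmp
    tokens += 26
    return tokens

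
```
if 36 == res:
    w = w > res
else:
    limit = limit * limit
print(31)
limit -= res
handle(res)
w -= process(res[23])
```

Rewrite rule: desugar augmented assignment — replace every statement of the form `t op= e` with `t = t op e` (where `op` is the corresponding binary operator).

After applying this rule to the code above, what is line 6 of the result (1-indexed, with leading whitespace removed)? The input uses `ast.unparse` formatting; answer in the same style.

limit = limit - res

Transformed code:
if 36 == res:
    w = w > res
else:
    limit = limit * limit
print(31)
limit = limit - res
handle(res)
w = w - process(res[23])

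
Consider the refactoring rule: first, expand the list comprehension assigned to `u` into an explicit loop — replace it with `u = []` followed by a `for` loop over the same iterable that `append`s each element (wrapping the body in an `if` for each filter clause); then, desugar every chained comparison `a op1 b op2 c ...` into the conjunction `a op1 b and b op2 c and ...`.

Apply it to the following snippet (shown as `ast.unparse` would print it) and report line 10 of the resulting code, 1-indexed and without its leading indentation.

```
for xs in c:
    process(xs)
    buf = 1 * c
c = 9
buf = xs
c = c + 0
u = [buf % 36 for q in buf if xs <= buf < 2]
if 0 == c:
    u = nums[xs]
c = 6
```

u.append(buf % 36)

Transformed code:
for xs in c:
    process(xs)
    buf = 1 * c
c = 9
buf = xs
c = c + 0
u = []
for q in buf:
    if xs <= buf and buf < 2:
        u.append(buf % 36)
if 0 == c:
    u = nums[xs]
c = 6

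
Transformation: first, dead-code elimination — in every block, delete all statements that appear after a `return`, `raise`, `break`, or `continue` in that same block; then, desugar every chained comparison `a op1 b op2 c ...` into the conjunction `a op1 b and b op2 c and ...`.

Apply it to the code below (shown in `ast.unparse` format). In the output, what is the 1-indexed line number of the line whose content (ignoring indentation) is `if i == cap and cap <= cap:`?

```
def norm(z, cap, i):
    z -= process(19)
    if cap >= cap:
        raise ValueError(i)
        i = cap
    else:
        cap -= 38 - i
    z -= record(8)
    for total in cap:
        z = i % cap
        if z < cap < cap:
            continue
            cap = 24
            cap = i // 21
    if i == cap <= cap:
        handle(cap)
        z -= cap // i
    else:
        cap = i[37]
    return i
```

12

Transformed code:
def norm(z, cap, i):
    z -= process(19)
    if cap >= cap:
        raise ValueError(i)
    else:
        cap -= 38 - i
    z -= record(8)
    for total in cap:
        z = i % cap
        if z < cap and cap < cap:
            continue
    if i == cap and cap <= cap:
        handle(cap)
        z -= cap // i
    else:
        cap = i[37]
    return i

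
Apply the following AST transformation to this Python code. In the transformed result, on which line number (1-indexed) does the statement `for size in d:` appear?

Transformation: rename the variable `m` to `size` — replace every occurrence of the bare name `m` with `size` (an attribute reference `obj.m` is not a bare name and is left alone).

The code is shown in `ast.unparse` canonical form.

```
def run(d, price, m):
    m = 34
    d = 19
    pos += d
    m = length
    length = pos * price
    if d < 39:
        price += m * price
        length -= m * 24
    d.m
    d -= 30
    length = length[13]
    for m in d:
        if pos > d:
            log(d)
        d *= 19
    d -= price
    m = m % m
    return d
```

Transformed code:
def run(d, price, size):
    size = 34
    d = 19
    pos += d
    size = length
    length = pos * price
    if d < 39:
        price += size * price
        length -= size * 24
    d.m
    d -= 30
    length = length[13]
    for size in d:
        if pos > d:
            log(d)
        d *= 19
    d -= price
    size = size % size
    return d

13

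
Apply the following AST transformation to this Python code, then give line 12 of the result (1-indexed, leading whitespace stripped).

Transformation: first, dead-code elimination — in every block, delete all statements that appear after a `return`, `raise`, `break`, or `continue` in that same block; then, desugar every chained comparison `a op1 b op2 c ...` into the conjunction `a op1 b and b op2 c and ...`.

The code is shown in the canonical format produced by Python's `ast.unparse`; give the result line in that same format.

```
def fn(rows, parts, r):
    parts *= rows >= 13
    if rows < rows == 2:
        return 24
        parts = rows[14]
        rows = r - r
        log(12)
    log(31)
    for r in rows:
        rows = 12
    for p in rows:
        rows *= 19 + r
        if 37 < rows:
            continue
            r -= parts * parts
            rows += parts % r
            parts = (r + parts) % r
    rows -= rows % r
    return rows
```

Transformed code:
def fn(rows, parts, r):
    parts *= rows >= 13
    if rows < rows and rows == 2:
        return 24
    log(31)
    for r in rows:
        rows = 12
    for p in rows:
        rows *= 19 + r
        if 37 < rows:
            continue
    rows -= rows % r
    return rows

rows -= rows % r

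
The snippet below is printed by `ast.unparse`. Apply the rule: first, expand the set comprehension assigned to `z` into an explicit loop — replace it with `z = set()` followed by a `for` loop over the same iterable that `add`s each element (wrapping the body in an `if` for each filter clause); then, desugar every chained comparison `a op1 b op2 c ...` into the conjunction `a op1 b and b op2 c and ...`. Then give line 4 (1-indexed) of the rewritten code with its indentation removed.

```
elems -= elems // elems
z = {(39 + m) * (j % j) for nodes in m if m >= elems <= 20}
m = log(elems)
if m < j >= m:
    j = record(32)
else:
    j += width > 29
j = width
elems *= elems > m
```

Transformed code:
elems -= elems // elems
z = set()
for nodes in m:
    if m >= elems and elems <= 20:
        z.add((39 + m) * (j % j))
m = log(elems)
if m < j and j >= m:
    j = record(32)
else:
    j += width > 29
j = width
elems *= elems > m

if m >= elems and elems <= 20:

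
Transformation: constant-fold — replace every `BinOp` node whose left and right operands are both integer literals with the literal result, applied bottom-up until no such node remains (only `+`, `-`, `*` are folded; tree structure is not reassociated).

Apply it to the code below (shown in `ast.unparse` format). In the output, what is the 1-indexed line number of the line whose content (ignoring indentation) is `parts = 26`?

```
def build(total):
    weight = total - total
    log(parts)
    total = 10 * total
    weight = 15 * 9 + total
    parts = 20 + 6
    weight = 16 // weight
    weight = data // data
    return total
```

Transformed code:
def build(total):
    weight = total - total
    log(parts)
    total = 10 * total
    weight = 135 + total
    parts = 26
    weight = 16 // weight
    weight = data // data
    return total

6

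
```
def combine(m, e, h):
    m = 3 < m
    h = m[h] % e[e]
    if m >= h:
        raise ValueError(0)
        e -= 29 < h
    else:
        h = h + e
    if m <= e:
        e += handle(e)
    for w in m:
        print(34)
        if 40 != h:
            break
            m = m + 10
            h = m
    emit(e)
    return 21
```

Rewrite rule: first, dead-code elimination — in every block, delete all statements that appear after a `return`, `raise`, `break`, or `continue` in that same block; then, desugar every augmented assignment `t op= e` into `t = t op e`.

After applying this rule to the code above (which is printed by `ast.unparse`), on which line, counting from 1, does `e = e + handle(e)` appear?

9

Transformed code:
def combine(m, e, h):
    m = 3 < m
    h = m[h] % e[e]
    if m >= h:
        raise ValueError(0)
    else:
        h = h + e
    if m <= e:
        e = e + handle(e)
    for w in m:
        print(34)
        if 40 != h:
            break
    emit(e)
    return 21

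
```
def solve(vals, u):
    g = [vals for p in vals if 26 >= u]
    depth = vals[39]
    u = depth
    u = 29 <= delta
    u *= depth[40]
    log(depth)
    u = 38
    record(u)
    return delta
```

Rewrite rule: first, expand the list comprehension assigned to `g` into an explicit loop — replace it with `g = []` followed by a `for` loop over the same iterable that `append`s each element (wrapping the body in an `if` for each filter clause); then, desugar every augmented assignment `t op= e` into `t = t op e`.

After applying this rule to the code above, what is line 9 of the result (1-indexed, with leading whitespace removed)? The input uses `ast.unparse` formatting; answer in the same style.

u = u * depth[40]

Transformed code:
def solve(vals, u):
    g = []
    for p in vals:
        if 26 >= u:
            g.append(vals)
    depth = vals[39]
    u = depth
    u = 29 <= delta
    u = u * depth[40]
    log(depth)
    u = 38
    record(u)
    return delta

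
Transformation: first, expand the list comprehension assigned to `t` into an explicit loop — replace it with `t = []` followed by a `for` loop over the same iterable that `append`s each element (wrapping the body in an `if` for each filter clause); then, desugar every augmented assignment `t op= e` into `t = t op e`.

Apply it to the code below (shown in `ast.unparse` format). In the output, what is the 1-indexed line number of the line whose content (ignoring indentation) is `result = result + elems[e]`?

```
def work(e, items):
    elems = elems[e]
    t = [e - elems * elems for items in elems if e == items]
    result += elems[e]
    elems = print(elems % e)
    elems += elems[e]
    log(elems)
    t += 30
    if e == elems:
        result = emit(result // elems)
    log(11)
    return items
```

7

Transformed code:
def work(e, items):
    elems = elems[e]
    t = []
    for items in elems:
        if e == items:
            t.append(e - elems * elems)
    result = result + elems[e]
    elems = print(elems % e)
    elems = elems + elems[e]
    log(elems)
    t = t + 30
    if e == elems:
        result = emit(result // elems)
    log(11)
    return items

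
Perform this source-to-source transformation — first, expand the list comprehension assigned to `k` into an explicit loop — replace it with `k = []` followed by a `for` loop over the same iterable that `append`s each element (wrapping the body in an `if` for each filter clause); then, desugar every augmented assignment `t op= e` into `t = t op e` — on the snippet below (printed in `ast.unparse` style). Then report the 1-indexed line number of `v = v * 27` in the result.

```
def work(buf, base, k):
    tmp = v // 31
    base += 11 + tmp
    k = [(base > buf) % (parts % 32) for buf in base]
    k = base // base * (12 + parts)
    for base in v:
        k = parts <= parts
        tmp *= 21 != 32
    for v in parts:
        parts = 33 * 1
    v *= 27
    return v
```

Transformed code:
def work(buf, base, k):
    tmp = v // 31
    base = base + (11 + tmp)
    k = []
    for buf in base:
        k.append((base > buf) % (parts % 32))
    k = base // base * (12 + parts)
    for base in v:
        k = parts <= parts
        tmp = tmp * (21 != 32)
    for v in parts:
        parts = 33 * 1
    v = v * 27
    return v

13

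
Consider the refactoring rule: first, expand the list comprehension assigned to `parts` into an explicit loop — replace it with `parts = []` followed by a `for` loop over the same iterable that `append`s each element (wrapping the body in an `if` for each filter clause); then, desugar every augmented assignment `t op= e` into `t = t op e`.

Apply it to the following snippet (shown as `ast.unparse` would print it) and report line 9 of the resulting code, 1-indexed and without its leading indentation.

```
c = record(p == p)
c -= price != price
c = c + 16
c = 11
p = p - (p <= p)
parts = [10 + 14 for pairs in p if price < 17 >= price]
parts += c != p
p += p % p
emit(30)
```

parts.append(10 + 14)

Transformed code:
c = record(p == p)
c = c - (price != price)
c = c + 16
c = 11
p = p - (p <= p)
parts = []
for pairs in p:
    if price < 17 >= price:
        parts.append(10 + 14)
parts = parts + (c != p)
p = p + p % p
emit(30)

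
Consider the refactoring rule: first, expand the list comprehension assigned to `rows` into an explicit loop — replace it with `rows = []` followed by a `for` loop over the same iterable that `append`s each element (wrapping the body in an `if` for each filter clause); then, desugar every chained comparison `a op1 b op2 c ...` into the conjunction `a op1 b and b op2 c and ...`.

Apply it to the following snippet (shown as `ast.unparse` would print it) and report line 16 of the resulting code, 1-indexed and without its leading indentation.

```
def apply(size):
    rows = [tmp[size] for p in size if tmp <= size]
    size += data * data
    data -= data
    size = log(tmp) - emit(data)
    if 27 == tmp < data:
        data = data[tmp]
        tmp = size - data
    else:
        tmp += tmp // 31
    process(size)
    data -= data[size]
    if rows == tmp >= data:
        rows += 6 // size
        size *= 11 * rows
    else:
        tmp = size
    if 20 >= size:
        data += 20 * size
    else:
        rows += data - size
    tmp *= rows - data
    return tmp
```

if rows == tmp and tmp >= data:

Transformed code:
def apply(size):
    rows = []
    for p in size:
        if tmp <= size:
            rows.append(tmp[size])
    size += data * data
    data -= data
    size = log(tmp) - emit(data)
    if 27 == tmp and tmp < data:
        data = data[tmp]
        tmp = size - data
    else:
        tmp += tmp // 31
    process(size)
    data -= data[size]
    if rows == tmp and tmp >= data:
        rows += 6 // size
        size *= 11 * rows
    else:
        tmp = size
    if 20 >= size:
        data += 20 * size
    else:
        rows += data - size
    tmp *= rows - data
    return tmp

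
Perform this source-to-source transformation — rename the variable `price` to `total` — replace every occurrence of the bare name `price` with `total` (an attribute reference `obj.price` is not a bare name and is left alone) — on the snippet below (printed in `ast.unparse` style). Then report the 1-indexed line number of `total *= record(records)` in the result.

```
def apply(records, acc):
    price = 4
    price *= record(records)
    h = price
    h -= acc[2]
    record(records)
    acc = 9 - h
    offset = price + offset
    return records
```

3

Transformed code:
def apply(records, acc):
    total = 4
    total *= record(records)
    h = total
    h -= acc[2]
    record(records)
    acc = 9 - h
    offset = total + offset
    return records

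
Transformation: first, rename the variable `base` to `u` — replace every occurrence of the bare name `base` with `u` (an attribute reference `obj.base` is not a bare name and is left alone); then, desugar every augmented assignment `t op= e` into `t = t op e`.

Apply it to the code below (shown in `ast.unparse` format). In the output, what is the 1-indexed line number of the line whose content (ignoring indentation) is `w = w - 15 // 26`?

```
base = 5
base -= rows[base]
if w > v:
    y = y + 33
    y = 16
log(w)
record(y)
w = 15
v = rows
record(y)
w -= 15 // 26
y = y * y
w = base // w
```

11

Transformed code:
u = 5
u = u - rows[u]
if w > v:
    y = y + 33
    y = 16
log(w)
record(y)
w = 15
v = rows
record(y)
w = w - 15 // 26
y = y * y
w = u // w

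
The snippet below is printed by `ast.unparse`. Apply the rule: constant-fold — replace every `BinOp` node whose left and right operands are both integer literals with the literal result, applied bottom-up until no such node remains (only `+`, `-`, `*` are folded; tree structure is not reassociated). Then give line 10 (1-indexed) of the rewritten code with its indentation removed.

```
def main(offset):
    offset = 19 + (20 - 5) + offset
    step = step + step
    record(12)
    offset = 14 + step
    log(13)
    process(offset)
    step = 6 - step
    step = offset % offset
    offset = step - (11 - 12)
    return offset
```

Transformed code:
def main(offset):
    offset = 34 + offset
    step = step + step
    record(12)
    offset = 14 + step
    log(13)
    process(offset)
    step = 6 - step
    step = offset % offset
    offset = step - -1
    return offset

offset = step - -1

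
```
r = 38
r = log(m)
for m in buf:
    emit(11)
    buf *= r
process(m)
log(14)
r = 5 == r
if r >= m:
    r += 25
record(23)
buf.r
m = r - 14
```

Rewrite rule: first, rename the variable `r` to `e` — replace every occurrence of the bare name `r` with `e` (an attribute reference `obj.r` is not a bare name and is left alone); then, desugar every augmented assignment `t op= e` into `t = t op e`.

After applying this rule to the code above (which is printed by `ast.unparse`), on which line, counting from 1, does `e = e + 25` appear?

10

Transformed code:
e = 38
e = log(m)
for m in buf:
    emit(11)
    buf = buf * e
process(m)
log(14)
e = 5 == e
if e >= m:
    e = e + 25
record(23)
buf.r
m = e - 14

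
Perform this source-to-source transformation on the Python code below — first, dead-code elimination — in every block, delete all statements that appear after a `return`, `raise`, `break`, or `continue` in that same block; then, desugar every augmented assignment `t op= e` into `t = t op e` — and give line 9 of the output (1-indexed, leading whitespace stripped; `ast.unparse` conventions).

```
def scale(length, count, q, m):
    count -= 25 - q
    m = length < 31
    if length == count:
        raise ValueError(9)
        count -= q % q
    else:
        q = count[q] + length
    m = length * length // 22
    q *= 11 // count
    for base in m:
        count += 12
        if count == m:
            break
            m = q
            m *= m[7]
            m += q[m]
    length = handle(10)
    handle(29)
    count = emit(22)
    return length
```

Transformed code:
def scale(length, count, q, m):
    count = count - (25 - q)
    m = length < 31
    if length == count:
        raise ValueError(9)
    else:
        q = count[q] + length
    m = length * length // 22
    q = q * (11 // count)
    for base in m:
        count = count + 12
        if count == m:
            break
    length = handle(10)
    handle(29)
    count = emit(22)
    return length

q = q * (11 // count)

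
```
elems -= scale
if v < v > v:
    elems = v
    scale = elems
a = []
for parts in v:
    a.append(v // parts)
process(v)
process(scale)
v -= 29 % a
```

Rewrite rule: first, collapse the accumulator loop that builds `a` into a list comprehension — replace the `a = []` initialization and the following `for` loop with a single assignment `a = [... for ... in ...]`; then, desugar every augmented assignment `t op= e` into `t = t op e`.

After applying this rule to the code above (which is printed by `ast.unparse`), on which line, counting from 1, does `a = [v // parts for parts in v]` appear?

5

Transformed code:
elems = elems - scale
if v < v > v:
    elems = v
    scale = elems
a = [v // parts for parts in v]
process(v)
process(scale)
v = v - 29 % a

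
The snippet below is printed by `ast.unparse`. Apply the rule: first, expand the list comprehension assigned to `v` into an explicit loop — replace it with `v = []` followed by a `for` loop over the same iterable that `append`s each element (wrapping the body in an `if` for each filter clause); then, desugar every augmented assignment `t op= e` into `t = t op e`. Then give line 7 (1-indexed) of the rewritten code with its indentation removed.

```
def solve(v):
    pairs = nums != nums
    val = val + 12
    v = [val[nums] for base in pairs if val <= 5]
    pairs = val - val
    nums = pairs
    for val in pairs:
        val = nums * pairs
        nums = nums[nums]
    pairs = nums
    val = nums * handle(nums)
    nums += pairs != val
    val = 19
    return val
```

Transformed code:
def solve(v):
    pairs = nums != nums
    val = val + 12
    v = []
    for base in pairs:
        if val <= 5:
            v.append(val[nums])
    pairs = val - val
    nums = pairs
    for val in pairs:
        val = nums * pairs
        nums = nums[nums]
    pairs = nums
    val = nums * handle(nums)
    nums = nums + (pairs != val)
    val = 19
    return val

v.append(val[nums])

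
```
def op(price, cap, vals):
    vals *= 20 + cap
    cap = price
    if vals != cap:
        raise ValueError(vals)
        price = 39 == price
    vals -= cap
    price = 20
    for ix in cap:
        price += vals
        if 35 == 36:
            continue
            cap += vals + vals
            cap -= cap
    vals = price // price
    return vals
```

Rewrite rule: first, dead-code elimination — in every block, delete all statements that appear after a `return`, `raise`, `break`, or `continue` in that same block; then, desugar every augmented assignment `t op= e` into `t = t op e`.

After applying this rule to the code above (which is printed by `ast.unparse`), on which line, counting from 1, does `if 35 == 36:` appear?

Transformed code:
def op(price, cap, vals):
    vals = vals * (20 + cap)
    cap = price
    if vals != cap:
        raise ValueError(vals)
    vals = vals - cap
    price = 20
    for ix in cap:
        price = price + vals
        if 35 == 36:
            continue
    vals = price // price
    return vals

10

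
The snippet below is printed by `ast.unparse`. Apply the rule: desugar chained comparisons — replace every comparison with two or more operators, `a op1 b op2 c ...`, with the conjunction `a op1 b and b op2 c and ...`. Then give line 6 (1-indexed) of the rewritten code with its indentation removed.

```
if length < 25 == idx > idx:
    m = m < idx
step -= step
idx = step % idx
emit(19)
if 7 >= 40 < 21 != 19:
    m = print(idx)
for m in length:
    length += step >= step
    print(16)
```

if 7 >= 40 and 40 < 21 and (21 != 19):

Transformed code:
if length < 25 and 25 == idx and (idx > idx):
    m = m < idx
step -= step
idx = step % idx
emit(19)
if 7 >= 40 and 40 < 21 and (21 != 19):
    m = print(idx)
for m in length:
    length += step >= step
    print(16)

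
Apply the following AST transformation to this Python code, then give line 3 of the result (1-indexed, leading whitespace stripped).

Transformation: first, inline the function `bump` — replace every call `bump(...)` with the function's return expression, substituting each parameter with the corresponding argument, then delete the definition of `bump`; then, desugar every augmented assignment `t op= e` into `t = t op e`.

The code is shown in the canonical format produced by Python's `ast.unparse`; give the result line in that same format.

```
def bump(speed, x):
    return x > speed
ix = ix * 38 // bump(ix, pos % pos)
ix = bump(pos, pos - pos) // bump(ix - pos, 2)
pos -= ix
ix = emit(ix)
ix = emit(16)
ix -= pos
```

Transformed code:
ix = ix * 38 // (pos % pos > ix)
ix = (pos - pos > pos) // (2 > ix - pos)
pos = pos - ix
ix = emit(ix)
ix = emit(16)
ix = ix - pos

pos = pos - ix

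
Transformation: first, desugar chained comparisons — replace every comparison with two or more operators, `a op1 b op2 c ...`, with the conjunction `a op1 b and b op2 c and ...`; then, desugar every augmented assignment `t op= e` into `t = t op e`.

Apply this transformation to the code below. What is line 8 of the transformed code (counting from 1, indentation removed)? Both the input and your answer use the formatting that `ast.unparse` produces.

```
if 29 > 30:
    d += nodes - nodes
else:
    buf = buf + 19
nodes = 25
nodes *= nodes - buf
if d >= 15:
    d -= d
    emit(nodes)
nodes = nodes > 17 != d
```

d = d - d

Transformed code:
if 29 > 30:
    d = d + (nodes - nodes)
else:
    buf = buf + 19
nodes = 25
nodes = nodes * (nodes - buf)
if d >= 15:
    d = d - d
    emit(nodes)
nodes = nodes > 17 and 17 != d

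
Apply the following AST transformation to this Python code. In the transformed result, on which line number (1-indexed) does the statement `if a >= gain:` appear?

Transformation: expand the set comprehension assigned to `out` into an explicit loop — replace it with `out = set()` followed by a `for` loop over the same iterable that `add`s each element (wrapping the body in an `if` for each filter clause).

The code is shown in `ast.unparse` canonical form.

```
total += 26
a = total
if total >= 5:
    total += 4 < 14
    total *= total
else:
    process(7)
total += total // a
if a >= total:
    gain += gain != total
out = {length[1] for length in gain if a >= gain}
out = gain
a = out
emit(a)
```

13

Transformed code:
total += 26
a = total
if total >= 5:
    total += 4 < 14
    total *= total
else:
    process(7)
total += total // a
if a >= total:
    gain += gain != total
out = set()
for length in gain:
    if a >= gain:
        out.add(length[1])
out = gain
a = out
emit(a)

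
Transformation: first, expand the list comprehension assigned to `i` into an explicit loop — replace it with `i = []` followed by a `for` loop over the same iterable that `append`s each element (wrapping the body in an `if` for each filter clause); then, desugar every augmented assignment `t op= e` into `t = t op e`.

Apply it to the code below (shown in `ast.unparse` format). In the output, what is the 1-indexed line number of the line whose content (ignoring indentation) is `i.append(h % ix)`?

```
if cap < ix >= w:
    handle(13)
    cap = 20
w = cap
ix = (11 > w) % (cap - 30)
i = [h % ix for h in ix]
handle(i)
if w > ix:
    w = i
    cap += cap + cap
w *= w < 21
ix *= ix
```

Transformed code:
if cap < ix >= w:
    handle(13)
    cap = 20
w = cap
ix = (11 > w) % (cap - 30)
i = []
for h in ix:
    i.append(h % ix)
handle(i)
if w > ix:
    w = i
    cap = cap + (cap + cap)
w = w * (w < 21)
ix = ix * ix

8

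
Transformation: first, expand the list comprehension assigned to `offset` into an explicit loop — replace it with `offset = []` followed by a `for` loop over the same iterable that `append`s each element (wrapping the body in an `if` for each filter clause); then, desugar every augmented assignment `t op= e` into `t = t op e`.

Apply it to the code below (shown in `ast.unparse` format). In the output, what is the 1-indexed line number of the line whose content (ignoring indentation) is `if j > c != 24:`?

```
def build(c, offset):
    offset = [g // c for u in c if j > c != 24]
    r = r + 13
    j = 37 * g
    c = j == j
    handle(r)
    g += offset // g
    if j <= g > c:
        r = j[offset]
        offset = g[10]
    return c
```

Transformed code:
def build(c, offset):
    offset = []
    for u in c:
        if j > c != 24:
            offset.append(g // c)
    r = r + 13
    j = 37 * g
    c = j == j
    handle(r)
    g = g + offset // g
    if j <= g > c:
        r = j[offset]
        offset = g[10]
    return c

4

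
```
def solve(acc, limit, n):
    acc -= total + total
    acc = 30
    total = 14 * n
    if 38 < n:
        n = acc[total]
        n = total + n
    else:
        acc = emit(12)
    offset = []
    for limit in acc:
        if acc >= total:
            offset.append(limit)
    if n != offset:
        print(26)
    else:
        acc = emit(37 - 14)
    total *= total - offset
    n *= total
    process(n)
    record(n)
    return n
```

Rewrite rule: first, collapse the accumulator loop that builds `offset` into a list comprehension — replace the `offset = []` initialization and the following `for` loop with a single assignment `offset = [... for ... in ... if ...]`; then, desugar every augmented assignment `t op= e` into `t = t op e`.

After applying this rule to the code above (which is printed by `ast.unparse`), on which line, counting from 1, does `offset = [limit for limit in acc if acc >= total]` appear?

Transformed code:
def solve(acc, limit, n):
    acc = acc - (total + total)
    acc = 30
    total = 14 * n
    if 38 < n:
        n = acc[total]
        n = total + n
    else:
        acc = emit(12)
    offset = [limit for limit in acc if acc >= total]
    if n != offset:
        print(26)
    else:
        acc = emit(37 - 14)
    total = total * (total - offset)
    n = n * total
    process(n)
    record(n)
    return n

10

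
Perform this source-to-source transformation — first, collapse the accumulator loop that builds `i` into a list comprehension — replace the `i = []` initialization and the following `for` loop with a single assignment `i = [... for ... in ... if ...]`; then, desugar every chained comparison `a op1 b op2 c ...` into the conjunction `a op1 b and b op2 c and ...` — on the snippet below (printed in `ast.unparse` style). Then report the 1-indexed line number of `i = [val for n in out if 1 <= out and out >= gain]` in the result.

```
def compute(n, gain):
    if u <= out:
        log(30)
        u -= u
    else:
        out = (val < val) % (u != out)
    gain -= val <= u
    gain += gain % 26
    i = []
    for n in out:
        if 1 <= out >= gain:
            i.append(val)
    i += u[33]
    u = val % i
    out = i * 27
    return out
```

Transformed code:
def compute(n, gain):
    if u <= out:
        log(30)
        u -= u
    else:
        out = (val < val) % (u != out)
    gain -= val <= u
    gain += gain % 26
    i = [val for n in out if 1 <= out and out >= gain]
    i += u[33]
    u = val % i
    out = i * 27
    return out

9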